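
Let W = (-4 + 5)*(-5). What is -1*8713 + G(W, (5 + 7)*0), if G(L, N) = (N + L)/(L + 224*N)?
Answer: -8712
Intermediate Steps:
W = -5 (W = 1*(-5) = -5)
G(L, N) = (L + N)/(L + 224*N)
-1*8713 + G(W, (5 + 7)*0) = -1*8713 + (-5 + (5 + 7)*0)/(-5 + 224*((5 + 7)*0)) = -8713 + (-5 + 12*0)/(-5 + 224*(12*0)) = -8713 + (-5 + 0)/(-5 + 224*0) = -8713 - 5/(-5 + 0) = -8713 - 5/(-5) = -8713 - ⅕*(-5) = -8713 + 1 = -8712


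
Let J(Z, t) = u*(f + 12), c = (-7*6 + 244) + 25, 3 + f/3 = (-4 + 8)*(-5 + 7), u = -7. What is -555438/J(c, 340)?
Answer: 185146/63 ≈ 2938.8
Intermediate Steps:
f = 15 (f = -9 + 3*((-4 + 8)*(-5 + 7)) = -9 + 3*(4*2) = -9 + 3*8 = -9 + 24 = 15)
c = 227 (c = (-42 + 244) + 25 = 202 + 25 = 227)
J(Z, t) = -189 (J(Z, t) = -7*(15 + 12) = -7*27 = -189)
-555438/J(c, 340) = -555438/(-189) = -555438*(-1/189) = 185146/63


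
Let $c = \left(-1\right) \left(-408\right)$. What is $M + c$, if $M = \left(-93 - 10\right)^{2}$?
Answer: $11017$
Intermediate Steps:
$c = 408$
$M = 10609$ ($M = \left(-103\right)^{2} = 10609$)
$M + c = 10609 + 408 = 11017$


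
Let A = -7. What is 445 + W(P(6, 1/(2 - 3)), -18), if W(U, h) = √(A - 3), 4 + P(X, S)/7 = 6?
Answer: 445 + I*√10 ≈ 445.0 + 3.1623*I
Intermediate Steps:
P(X, S) = 14 (P(X, S) = -28 + 7*6 = -28 + 42 = 14)
W(U, h) = I*√10 (W(U, h) = √(-7 - 3) = √(-10) = I*√10)
445 + W(P(6, 1/(2 - 3)), -18) = 445 + I*√10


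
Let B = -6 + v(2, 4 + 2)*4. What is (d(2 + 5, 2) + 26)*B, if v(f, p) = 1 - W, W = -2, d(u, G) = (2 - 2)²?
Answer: 156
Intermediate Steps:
d(u, G) = 0 (d(u, G) = 0² = 0)
v(f, p) = 3 (v(f, p) = 1 - 1*(-2) = 1 + 2 = 3)
B = 6 (B = -6 + 3*4 = -6 + 12 = 6)
(d(2 + 5, 2) + 26)*B = (0 + 26)*6 = 26*6 = 156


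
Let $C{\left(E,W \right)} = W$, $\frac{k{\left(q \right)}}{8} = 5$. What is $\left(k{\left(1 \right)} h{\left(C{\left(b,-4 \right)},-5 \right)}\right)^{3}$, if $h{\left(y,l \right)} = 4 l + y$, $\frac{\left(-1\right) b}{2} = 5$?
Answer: $-884736000$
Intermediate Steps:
$b = -10$ ($b = \left(-2\right) 5 = -10$)
$k{\left(q \right)} = 40$ ($k{\left(q \right)} = 8 \cdot 5 = 40$)
$h{\left(y,l \right)} = y + 4 l$
$\left(k{\left(1 \right)} h{\left(C{\left(b,-4 \right)},-5 \right)}\right)^{3} = \left(40 \left(-4 + 4 \left(-5\right)\right)\right)^{3} = \left(40 \left(-4 - 20\right)\right)^{3} = \left(40 \left(-24\right)\right)^{3} = \left(-960\right)^{3} = -884736000$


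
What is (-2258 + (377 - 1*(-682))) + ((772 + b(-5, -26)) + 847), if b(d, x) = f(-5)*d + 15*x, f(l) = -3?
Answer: 45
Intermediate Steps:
b(d, x) = -3*d + 15*x
(-2258 + (377 - 1*(-682))) + ((772 + b(-5, -26)) + 847) = (-2258 + (377 - 1*(-682))) + ((772 + (-3*(-5) + 15*(-26))) + 847) = (-2258 + (377 + 682)) + ((772 + (15 - 390)) + 847) = (-2258 + 1059) + ((772 - 375) + 847) = -1199 + (397 + 847) = -1199 + 1244 = 45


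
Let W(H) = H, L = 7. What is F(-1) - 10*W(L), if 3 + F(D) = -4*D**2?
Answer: -77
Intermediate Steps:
F(D) = -3 - 4*D**2
F(-1) - 10*W(L) = (-3 - 4*(-1)**2) - 10*7 = (-3 - 4*1) - 70 = (-3 - 4) - 70 = -7 - 70 = -77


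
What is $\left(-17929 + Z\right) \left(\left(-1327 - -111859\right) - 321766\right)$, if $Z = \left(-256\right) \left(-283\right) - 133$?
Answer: $-11488172324$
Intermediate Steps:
$Z = 72315$ ($Z = 72448 - 133 = 72315$)
$\left(-17929 + Z\right) \left(\left(-1327 - -111859\right) - 321766\right) = \left(-17929 + 72315\right) \left(\left(-1327 - -111859\right) - 321766\right) = 54386 \left(\left(-1327 + 111859\right) - 321766\right) = 54386 \left(110532 - 321766\right) = 54386 \left(-211234\right) = -11488172324$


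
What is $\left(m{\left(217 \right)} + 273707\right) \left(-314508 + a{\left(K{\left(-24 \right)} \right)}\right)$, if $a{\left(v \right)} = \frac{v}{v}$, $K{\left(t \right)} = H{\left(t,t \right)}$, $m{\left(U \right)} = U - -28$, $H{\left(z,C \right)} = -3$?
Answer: $-86159821664$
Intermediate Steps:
$m{\left(U \right)} = 28 + U$ ($m{\left(U \right)} = U + 28 = 28 + U$)
$K{\left(t \right)} = -3$
$a{\left(v \right)} = 1$
$\left(m{\left(217 \right)} + 273707\right) \left(-314508 + a{\left(K{\left(-24 \right)} \right)}\right) = \left(\left(28 + 217\right) + 273707\right) \left(-314508 + 1\right) = \left(245 + 273707\right) \left(-314507\right) = 273952 \left(-314507\right) = -86159821664$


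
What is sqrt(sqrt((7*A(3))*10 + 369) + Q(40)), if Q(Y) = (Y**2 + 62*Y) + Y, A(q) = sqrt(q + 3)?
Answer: sqrt(4120 + sqrt(369 + 70*sqrt(6))) ≈ 64.368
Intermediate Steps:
A(q) = sqrt(3 + q)
Q(Y) = Y**2 + 63*Y
sqrt(sqrt((7*A(3))*10 + 369) + Q(40)) = sqrt(sqrt((7*sqrt(3 + 3))*10 + 369) + 40*(63 + 40)) = sqrt(sqrt((7*sqrt(6))*10 + 369) + 40*103) = sqrt(sqrt(70*sqrt(6) + 369) + 4120) = sqrt(sqrt(369 + 70*sqrt(6)) + 4120) = sqrt(4120 + sqrt(369 + 70*sqrt(6)))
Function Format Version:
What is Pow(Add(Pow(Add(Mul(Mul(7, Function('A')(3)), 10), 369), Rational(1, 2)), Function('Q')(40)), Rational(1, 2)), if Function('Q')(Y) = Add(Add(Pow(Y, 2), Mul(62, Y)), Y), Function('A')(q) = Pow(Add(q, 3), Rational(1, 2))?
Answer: Pow(Add(4120, Pow(Add(369, Mul(70, Pow(6, Rational(1, 2)))), Rational(1, 2))), Rational(1, 2)) ≈ 64.368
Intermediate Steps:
Function('A')(q) = Pow(Add(3, q), Rational(1, 2))
Function('Q')(Y) = Add(Pow(Y, 2), Mul(63, Y))
Pow(Add(Pow(Add(Mul(Mul(7, Function('A')(3)), 10), 369), Rational(1, 2)), Function('Q')(40)), Rational(1, 2)) = Pow(Add(Pow(Add(Mul(Mul(7, Pow(Add(3, 3), Rational(1, 2))), 10), 369), Rational(1, 2)), Mul(40, Add(63, 40))), Rational(1, 2)) = Pow(Add(Pow(Add(Mul(Mul(7, Pow(6, Rational(1, 2))), 10), 369), Rational(1, 2)), Mul(40, 103)), Rational(1, 2)) = Pow(Add(Pow(Add(Mul(70, Pow(6, Rational(1, 2))), 369), Rational(1, 2)), 4120), Rational(1, 2)) = Pow(Add(Pow(Add(369, Mul(70, Pow(6, Rational(1, 2)))), Rational(1, 2)), 4120), Rational(1, 2)) = Pow(Add(4120, Pow(Add(369, Mul(70, Pow(6, Rational(1, 2)))), Rational(1, 2))), Rational(1, 2))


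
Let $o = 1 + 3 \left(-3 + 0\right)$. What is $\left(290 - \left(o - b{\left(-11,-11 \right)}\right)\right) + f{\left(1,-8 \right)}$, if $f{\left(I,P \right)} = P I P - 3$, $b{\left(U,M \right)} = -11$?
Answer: $348$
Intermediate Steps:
$o = -8$ ($o = 1 + 3 \left(-3\right) = 1 - 9 = -8$)
$f{\left(I,P \right)} = -3 + I P^{2}$ ($f{\left(I,P \right)} = I P P - 3 = I P^{2} - 3 = -3 + I P^{2}$)
$\left(290 - \left(o - b{\left(-11,-11 \right)}\right)\right) + f{\left(1,-8 \right)} = \left(290 - 3\right) - \left(3 - \left(-8\right)^{2}\right) = \left(290 + \left(-11 + 8\right)\right) + \left(-3 + 1 \cdot 64\right) = \left(290 - 3\right) + \left(-3 + 64\right) = 287 + 61 = 348$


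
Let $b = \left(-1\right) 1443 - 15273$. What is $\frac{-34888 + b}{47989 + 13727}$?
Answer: $- \frac{12901}{15429} \approx -0.83615$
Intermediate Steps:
$b = -16716$ ($b = -1443 - 15273 = -16716$)
$\frac{-34888 + b}{47989 + 13727} = \frac{-34888 - 16716}{47989 + 13727} = - \frac{51604}{61716} = \left(-51604\right) \frac{1}{61716} = - \frac{12901}{15429}$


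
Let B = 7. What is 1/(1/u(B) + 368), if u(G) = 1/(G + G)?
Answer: 1/382 ≈ 0.0026178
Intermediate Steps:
u(G) = 1/(2*G)
1/(1/u(B) + 368) = 1/(1/((½)/7) + 368) = 1/(1/((½)*(⅐)) + 368) = 1/(1/(1/14) + 368) = 1/(14 + 368) = 1/382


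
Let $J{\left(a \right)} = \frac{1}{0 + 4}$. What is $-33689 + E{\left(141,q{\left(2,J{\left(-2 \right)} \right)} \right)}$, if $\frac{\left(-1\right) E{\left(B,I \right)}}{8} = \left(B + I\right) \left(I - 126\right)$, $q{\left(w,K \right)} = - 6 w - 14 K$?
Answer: $108377$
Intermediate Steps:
$J{\left(a \right)} = \frac{1}{4}$
$q{\left(w,K \right)} = - 14 K - 6 w$
$E{\left(B,I \right)} = - 8 \left(-126 + I\right) \left(B + I\right)$ ($E{\left(B,I \right)} = - 8 \left(B + I\right) \left(I - 126\right) = - 8 \left(B + I\right) \left(-126 + I\right) = - 8 \left(-126 + I\right) \left(B + I\right)$)
$-33689 + E{\left(141,q{\left(2,J{\left(-2 \right)} \right)} \right)} = -33689 + \left(- 8 \left(\left(-14\right) \frac{1}{4} - 12\right)^{2} + 1008 \cdot 141 + 1008 \left(\left(-14\right) \frac{1}{4} - 12\right) - 1128 \left(\left(-14\right) \frac{1}{4} - 12\right)\right) = -33689 + \left(- 8 \left(- \frac{7}{2} - 12\right)^{2} + 142128 + 1008 \left(- \frac{7}{2} - 12\right) - 1128 \left(- \frac{7}{2} - 12\right)\right) = -33689 + \left(- 8 \left(- \frac{31}{2}\right)^{2} + 142128 + 1008 \left(- \frac{31}{2}\right) - 1128 \left(- \frac{31}{2}\right)\right) = -33689 + \left(\left(-8\right) \frac{961}{4} + 142128 - 15624 + 17484\right) = -33689 + \left(-1922 + 142128 - 15624 + 17484\right) = -33689 + 142066 = 108377$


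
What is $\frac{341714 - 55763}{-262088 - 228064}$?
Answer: $- \frac{95317}{163384} \approx -0.58339$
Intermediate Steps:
$\frac{341714 - 55763}{-262088 - 228064} = \frac{285951}{-490152} = 285951 \left(- \frac{1}{490152}\right) = - \frac{95317}{163384}$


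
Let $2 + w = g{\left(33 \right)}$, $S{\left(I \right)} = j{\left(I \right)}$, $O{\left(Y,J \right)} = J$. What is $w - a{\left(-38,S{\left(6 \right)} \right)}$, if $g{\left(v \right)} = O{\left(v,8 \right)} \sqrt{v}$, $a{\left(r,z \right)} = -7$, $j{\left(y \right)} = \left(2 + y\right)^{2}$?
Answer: $5 + 8 \sqrt{33} \approx 50.956$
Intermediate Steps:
$S{\left(I \right)} = \left(2 + I\right)^{2}$
$g{\left(v \right)} = 8 \sqrt{v}$
$w = -2 + 8 \sqrt{33} \approx 43.956$
$w - a{\left(-38,S{\left(6 \right)} \right)} = \left(-2 + 8 \sqrt{33}\right) - -7 = \left(-2 + 8 \sqrt{33}\right) + 7 = 5 + 8 \sqrt{33}$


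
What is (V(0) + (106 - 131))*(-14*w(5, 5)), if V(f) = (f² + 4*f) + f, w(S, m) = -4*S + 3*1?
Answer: -5950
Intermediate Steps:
w(S, m) = 3 - 4*S (w(S, m) = -4*S + 3 = 3 - 4*S)
V(f) = f² + 5*f
(V(0) + (106 - 131))*(-14*w(5, 5)) = (0*(5 + 0) + (106 - 131))*(-14*(3 - 4*5)) = (0*5 - 25)*(-14*(3 - 20)) = (0 - 25)*(-14*(-17)) = -25*238 = -5950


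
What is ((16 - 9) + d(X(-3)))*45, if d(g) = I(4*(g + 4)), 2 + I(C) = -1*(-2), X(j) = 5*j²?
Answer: 315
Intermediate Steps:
I(C) = 0 (I(C) = -2 - 1*(-2) = -2 + 2 = 0)
d(g) = 0
((16 - 9) + d(X(-3)))*45 = ((16 - 9) + 0)*45 = (7 + 0)*45 = 7*45 = 315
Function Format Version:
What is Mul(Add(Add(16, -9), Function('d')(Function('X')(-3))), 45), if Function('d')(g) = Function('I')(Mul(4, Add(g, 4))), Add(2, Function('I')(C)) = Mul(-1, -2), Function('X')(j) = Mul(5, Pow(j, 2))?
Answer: 315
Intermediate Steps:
Function('I')(C) = 0 (Function('I')(C) = Add(-2, Mul(-1, -2)) = Add(-2, 2) = 0)
Function('d')(g) = 0
Mul(Add(Add(16, -9), Function('d')(Function('X')(-3))), 45) = Mul(Add(Add(16, -9), 0), 45) = Mul(Add(7, 0), 45) = Mul(7, 45) = 315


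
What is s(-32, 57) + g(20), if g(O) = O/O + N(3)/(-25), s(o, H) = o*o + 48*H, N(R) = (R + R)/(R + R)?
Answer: 94024/25 ≈ 3761.0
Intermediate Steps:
N(R) = 1 (N(R) = (2*R)/((2*R)) = (2*R)*(1/(2*R)) = 1)
s(o, H) = o² + 48*H
g(O) = 24/25 (g(O) = O/O + 1/(-25) = 1 + 1*(-1/25) = 1 - 1/25 = 24/25)
s(-32, 57) + g(20) = ((-32)² + 48*57) + 24/25 = (1024 + 2736) + 24/25 = 3760 + 24/25 = 94024/25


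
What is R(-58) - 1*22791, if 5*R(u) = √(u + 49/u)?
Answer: -22791 + I*√197954/290 ≈ -22791.0 + 1.5342*I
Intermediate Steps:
R(u) = √(u + 49/u)/5
R(-58) - 1*22791 = √(-58 + 49/(-58))/5 - 1*22791 = √(-58 + 49*(-1/58))/5 - 22791 = √(-58 - 49/58)/5 - 22791 = √(-3413/58)/5 - 22791 = (I*√197954/58)/5 - 22791 = I*√197954/290 - 22791 = -22791 + I*√197954/290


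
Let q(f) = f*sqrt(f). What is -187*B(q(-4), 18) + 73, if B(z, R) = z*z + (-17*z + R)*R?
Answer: -48547 - 457776*I ≈ -48547.0 - 4.5778e+5*I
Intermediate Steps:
q(f) = f**(3/2)
B(z, R) = z**2 + R*(R - 17*z) (B(z, R) = z**2 + (R - 17*z)*R = z**2 + R*(R - 17*z))
-187*B(q(-4), 18) + 73 = -187*(18**2 + ((-4)**(3/2))**2 - 17*18*(-4)**(3/2)) + 73 = -187*(324 + (-8*I)**2 - 17*18*(-8*I)) + 73 = -187*(324 - 64 + 2448*I) + 73 = -187*(260 + 2448*I) + 73 = (-48620 - 457776*I) + 73 = -48547 - 457776*I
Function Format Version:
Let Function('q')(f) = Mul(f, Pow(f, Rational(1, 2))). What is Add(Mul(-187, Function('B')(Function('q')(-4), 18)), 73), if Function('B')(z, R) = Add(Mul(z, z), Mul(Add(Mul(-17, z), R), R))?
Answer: Add(-48547, Mul(-457776, I)) ≈ Add(-48547., Mul(-4.5778e+5, I))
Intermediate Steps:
Function('q')(f) = Pow(f, Rational(3, 2))
Function('B')(z, R) = Add(Pow(z, 2), Mul(R, Add(R, Mul(-17, z)))) (Function('B')(z, R) = Add(Pow(z, 2), Mul(Add(R, Mul(-17, z)), R)) = Add(Pow(z, 2), Mul(R, Add(R, Mul(-17, z)))))
Add(Mul(-187, Function('B')(Function('q')(-4), 18)), 73) = Add(Mul(-187, Add(Pow(18, 2), Pow(Pow(-4, Rational(3, 2)), 2), Mul(-17, 18, Pow(-4, Rational(3, 2))))), 73) = Add(Mul(-187, Add(324, Pow(Mul(-8, I), 2), Mul(-17, 18, Mul(-8, I)))), 73) = Add(Mul(-187, Add(324, -64, Mul(2448, I))), 73) = Add(Mul(-187, Add(260, Mul(2448, I))), 73) = Add(Add(-48620, Mul(-457776, I)), 73) = Add(-48547, Mul(-457776, I))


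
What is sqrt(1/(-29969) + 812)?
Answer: sqrt(729290430363)/29969 ≈ 28.496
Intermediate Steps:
sqrt(1/(-29969) + 812) = sqrt(-1/29969 + 812) = sqrt(24334827/29969) = sqrt(729290430363)/29969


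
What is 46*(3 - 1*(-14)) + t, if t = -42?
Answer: 740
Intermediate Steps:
46*(3 - 1*(-14)) + t = 46*(3 - 1*(-14)) - 42 = 46*(3 + 14) - 42 = 46*17 - 42 = 782 - 42 = 740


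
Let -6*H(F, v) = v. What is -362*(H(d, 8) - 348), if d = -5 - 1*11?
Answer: 379376/3 ≈ 1.2646e+5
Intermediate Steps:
d = -16 (d = -5 - 11 = -16)
H(F, v) = -v/6
-362*(H(d, 8) - 348) = -362*(-⅙*8 - 348) = -362*(-4/3 - 348) = -362*(-1048/3) = 379376/3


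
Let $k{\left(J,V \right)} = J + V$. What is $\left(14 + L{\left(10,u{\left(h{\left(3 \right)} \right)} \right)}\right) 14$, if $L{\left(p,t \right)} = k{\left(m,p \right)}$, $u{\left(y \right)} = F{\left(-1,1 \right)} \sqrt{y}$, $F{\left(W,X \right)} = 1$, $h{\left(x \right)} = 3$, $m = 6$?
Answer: $420$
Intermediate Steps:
$u{\left(y \right)} = \sqrt{y}$ ($u{\left(y \right)} = 1 \sqrt{y} = \sqrt{y}$)
$L{\left(p,t \right)} = 6 + p$
$\left(14 + L{\left(10,u{\left(h{\left(3 \right)} \right)} \right)}\right) 14 = \left(14 + \left(6 + 10\right)\right) 14 = \left(14 + 16\right) 14 = 30 \cdot 14 = 420$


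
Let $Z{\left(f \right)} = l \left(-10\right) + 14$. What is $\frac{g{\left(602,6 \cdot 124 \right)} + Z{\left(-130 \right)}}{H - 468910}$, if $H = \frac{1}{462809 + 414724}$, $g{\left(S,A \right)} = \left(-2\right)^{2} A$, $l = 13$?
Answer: $- \frac{2509744380}{411483999029} \approx -0.0060993$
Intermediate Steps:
$Z{\left(f \right)} = -116$ ($Z{\left(f \right)} = 13 \left(-10\right) + 14 = -130 + 14 = -116$)
$g{\left(S,A \right)} = 4 A$
$H = \frac{1}{877533} \approx 1.1396 \cdot 10^{-6}$
$\frac{g{\left(602,6 \cdot 124 \right)} + Z{\left(-130 \right)}}{H - 468910} = \frac{4 \cdot 6 \cdot 124 - 116}{\frac{1}{877533} - 468910} = \frac{4 \cdot 744 - 116}{- \frac{411483999029}{877533}} = \left(2976 - 116\right) \left(- \frac{877533}{411483999029}\right) = 2860 \left(- \frac{877533}{411483999029}\right) = - \frac{2509744380}{411483999029}$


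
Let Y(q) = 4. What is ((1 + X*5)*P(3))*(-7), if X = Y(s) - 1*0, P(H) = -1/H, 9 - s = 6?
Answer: 49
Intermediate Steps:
s = 3 (s = 9 - 1*6 = 9 - 6 = 3)
X = 4 (X = 4 - 1*0 = 4 + 0 = 4)
((1 + X*5)*P(3))*(-7) = ((1 + 4*5)*(-1/3))*(-7) = ((1 + 20)*(-1*⅓))*(-7) = (21*(-⅓))*(-7) = -7*(-7) = 49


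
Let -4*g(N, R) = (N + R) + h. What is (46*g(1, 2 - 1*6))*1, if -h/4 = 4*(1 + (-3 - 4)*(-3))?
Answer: 8165/2 ≈ 4082.5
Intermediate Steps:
h = -352 (h = -16*(1 + (-3 - 4)*(-3)) = -16*(1 - 7*(-3)) = -16*(1 + 21) = -16*22 = -4*88 = -352)
g(N, R) = 88 - N/4 - R/4 (g(N, R) = -((N + R) - 352)/4 = -(-352 + N + R)/4 = 88 - N/4 - R/4)
(46*g(1, 2 - 1*6))*1 = (46*(88 - ¼*1 - (2 - 1*6)/4))*1 = (46*(88 - ¼ - (2 - 6)/4))*1 = (46*(88 - ¼ - ¼*(-4)))*1 = (46*(88 - ¼ + 1))*1 = (46*(355/4))*1 = (8165/2)*1 = 8165/2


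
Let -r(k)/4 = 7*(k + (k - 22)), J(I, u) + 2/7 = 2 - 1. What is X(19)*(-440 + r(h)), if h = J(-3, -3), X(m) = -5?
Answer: -680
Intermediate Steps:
J(I, u) = 5/7 (J(I, u) = -2/7 + (2 - 1) = -2/7 + 1 = 5/7)
h = 5/7 ≈ 0.71429
r(k) = 616 - 56*k (r(k) = -28*(k + (k - 22)) = -28*(k + (-22 + k)) = -28*(-22 + 2*k) = -4*(-154 + 14*k) = 616 - 56*k)
X(19)*(-440 + r(h)) = -5*(-440 + (616 - 56*5/7)) = -5*(-440 + (616 - 40)) = -5*(-440 + 576) = -5*136 = -680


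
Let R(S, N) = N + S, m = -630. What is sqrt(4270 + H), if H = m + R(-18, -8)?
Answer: sqrt(3614) ≈ 60.117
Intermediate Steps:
H = -656 (H = -630 + (-8 - 18) = -630 - 26 = -656)
sqrt(4270 + H) = sqrt(4270 - 656) = sqrt(3614)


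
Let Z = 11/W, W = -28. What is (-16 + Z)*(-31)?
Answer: 14229/28 ≈ 508.18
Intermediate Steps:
Z = -11/28 (Z = 11/(-28) = 11*(-1/28) = -11/28 ≈ -0.39286)
(-16 + Z)*(-31) = (-16 - 11/28)*(-31) = -459/28*(-31) = 14229/28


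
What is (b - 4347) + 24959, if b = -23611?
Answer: -2999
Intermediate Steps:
(b - 4347) + 24959 = (-23611 - 4347) + 24959 = -27958 + 24959 = -2999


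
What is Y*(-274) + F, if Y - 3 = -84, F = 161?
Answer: 22355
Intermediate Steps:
Y = -81 (Y = 3 - 84 = -81)
Y*(-274) + F = -81*(-274) + 161 = 22194 + 161 = 22355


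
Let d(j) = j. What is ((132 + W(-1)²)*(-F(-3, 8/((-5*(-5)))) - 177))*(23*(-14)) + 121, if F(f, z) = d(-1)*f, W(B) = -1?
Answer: 7708801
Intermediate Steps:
F(f, z) = -f
((132 + W(-1)²)*(-F(-3, 8/((-5*(-5)))) - 177))*(23*(-14)) + 121 = ((132 + (-1)²)*(-(-1)*(-3) - 177))*(23*(-14)) + 121 = ((132 + 1)*(-1*3 - 177))*(-322) + 121 = (133*(-3 - 177))*(-322) + 121 = (133*(-180))*(-322) + 121 = -23940*(-322) + 121 = 7708680 + 121 = 7708801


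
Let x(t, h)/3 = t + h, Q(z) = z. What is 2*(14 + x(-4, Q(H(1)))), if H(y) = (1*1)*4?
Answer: 28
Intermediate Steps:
H(y) = 4 (H(y) = 1*4 = 4)
x(t, h) = 3*h + 3*t (x(t, h) = 3*(t + h) = 3*(h + t) = 3*h + 3*t)
2*(14 + x(-4, Q(H(1)))) = 2*(14 + (3*4 + 3*(-4))) = 2*(14 + (12 - 12)) = 2*(14 + 0) = 2*14 = 28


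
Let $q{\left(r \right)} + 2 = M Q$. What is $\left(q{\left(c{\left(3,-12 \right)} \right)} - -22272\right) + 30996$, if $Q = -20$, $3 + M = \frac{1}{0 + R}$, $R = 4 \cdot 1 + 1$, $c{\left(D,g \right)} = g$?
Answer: $53322$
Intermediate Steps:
$R = 5$ ($R = 4 + 1 = 5$)
$M = - \frac{14}{5}$ ($M = -3 + \frac{1}{0 + 5} = -3 + \frac{1}{5} = - \frac{14}{5} \approx -2.8$)
$q{\left(r \right)} = 54$ ($q{\left(r \right)} = -2 - -56 = -2 + 56 = 54$)
$\left(q{\left(c{\left(3,-12 \right)} \right)} - -22272\right) + 30996 = \left(54 - -22272\right) + 30996 = \left(54 + 22272\right) + 30996 = 22326 + 30996 = 53322$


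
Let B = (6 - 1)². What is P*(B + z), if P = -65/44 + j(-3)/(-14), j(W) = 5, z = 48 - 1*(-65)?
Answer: -38985/154 ≈ -253.15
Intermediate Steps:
B = 25 (B = 5² = 25)
z = 113 (z = 48 + 65 = 113)
P = -565/308 (P = -65/44 + 5/(-14) = -65*1/44 + 5*(-1/14) = -65/44 - 5/14 = -565/308 ≈ -1.8344)
P*(B + z) = -565*(25 + 113)/308 = -565/308*138 = -38985/154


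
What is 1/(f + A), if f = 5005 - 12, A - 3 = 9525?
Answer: 1/14521 ≈ 6.8866e-5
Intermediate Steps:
A = 9528 (A = 3 + 9525 = 9528)
f = 4993
1/(f + A) = 1/(4993 + 9528) = 1/14521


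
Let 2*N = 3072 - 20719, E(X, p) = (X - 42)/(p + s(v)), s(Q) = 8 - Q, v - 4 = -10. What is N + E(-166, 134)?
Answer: -653043/74 ≈ -8824.9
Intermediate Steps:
v = -6 (v = 4 - 10 = -6)
E(X, p) = (-42 + X)/(14 + p) (E(X, p) = (X - 42)/(p + (8 - 1*(-6))) = (-42 + X)/(p + (8 + 6)) = (-42 + X)/(p + 14) = (-42 + X)/(14 + p))
N = -17647/2 (N = (3072 - 20719)/2 = (1/2)*(-17647) = -17647/2 ≈ -8823.5)
N + E(-166, 134) = -17647/2 + (-42 - 166)/(14 + 134) = -17647/2 - 208/148 = -17647/2 + (1/148)*(-208) = -17647/2 - 52/37 = -653043/74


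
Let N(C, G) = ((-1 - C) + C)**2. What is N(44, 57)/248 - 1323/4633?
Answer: -323471/1148984 ≈ -0.28153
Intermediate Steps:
N(C, G) = 1 (N(C, G) = (-1)**2 = 1)
N(44, 57)/248 - 1323/4633 = 1/248 - 1323/4633 = -323471/1148984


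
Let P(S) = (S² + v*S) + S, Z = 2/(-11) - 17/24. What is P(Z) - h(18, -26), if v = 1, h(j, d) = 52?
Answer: -3693047/69696 ≈ -52.988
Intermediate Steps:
Z = -235/264 (Z = 2*(-1/11) - 17*1/24 = -2/11 - 17/24 = -235/264 ≈ -0.89015)
P(S) = S² + 2*S (P(S) = (S² + 1*S) + S = (S² + S) + S = (S + S²) + S = S² + 2*S)
P(Z) - h(18, -26) = -235*(2 - 235/264)/264 - 1*52 = -235/264*293/264 - 52 = -68855/69696 - 52 = -3693047/69696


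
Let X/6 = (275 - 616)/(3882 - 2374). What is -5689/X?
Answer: 4289506/1023 ≈ 4193.1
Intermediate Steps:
X = -1023/754 (X = 6*((275 - 616)/(3882 - 2374)) = 6*(-341/1508) = -1023/754 ≈ -1.3568)
-5689/X = -5689/(-1023/754) = -5689*(-754/1023) = 4289506/1023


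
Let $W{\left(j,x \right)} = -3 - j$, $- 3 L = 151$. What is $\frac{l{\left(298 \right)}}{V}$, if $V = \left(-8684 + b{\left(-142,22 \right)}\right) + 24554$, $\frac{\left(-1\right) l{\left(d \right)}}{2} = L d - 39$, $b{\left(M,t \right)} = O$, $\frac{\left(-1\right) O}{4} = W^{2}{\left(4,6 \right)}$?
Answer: $\frac{45115}{23511} \approx 1.9189$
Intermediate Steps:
$L = - \frac{151}{3}$ ($L = \left(- \frac{1}{3}\right) 151 = - \frac{151}{3} \approx -50.333$)
$O = -196$ ($O = - 4 \left(-3 - 4\right)^{2} = - 4 \left(-7\right)^{2} = \left(-4\right) 49 = -196$)
$b{\left(M,t \right)} = -196$
$l{\left(d \right)} = 78 + \frac{302 d}{3}$ ($l{\left(d \right)} = - 2 \left(- \frac{151 d}{3} - 39\right) = - 2 \left(-39 - \frac{151 d}{3}\right) = 78 + \frac{302 d}{3}$)
$V = 15674$ ($V = \left(-8684 - 196\right) + 24554 = -8880 + 24554 = 15674$)
$\frac{l{\left(298 \right)}}{V} = \frac{78 + \frac{302}{3} \cdot 298}{15674} = \left(78 + \frac{89996}{3}\right) \frac{1}{15674} = \frac{90230}{3} \cdot \frac{1}{15674} = \frac{45115}{23511}$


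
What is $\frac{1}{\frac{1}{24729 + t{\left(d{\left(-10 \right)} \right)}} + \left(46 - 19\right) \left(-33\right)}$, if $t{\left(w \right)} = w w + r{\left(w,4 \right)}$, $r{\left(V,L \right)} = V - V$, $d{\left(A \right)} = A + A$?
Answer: $- \frac{25129}{22389938} \approx -0.0011223$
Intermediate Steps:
$d{\left(A \right)} = 2 A$
$r{\left(V,L \right)} = 0$
$t{\left(w \right)} = w^{2}$ ($t{\left(w \right)} = w w + 0 = w^{2} + 0 = w^{2}$)
$\frac{1}{\frac{1}{24729 + t{\left(d{\left(-10 \right)} \right)}} + \left(46 - 19\right) \left(-33\right)} = \frac{1}{\frac{1}{24729 + \left(2 \left(-10\right)\right)^{2}} + \left(46 - 19\right) \left(-33\right)} = \frac{1}{\frac{1}{24729 + \left(-20\right)^{2}} + 27 \left(-33\right)} = \frac{1}{\frac{1}{24729 + 400} - 891} = \frac{1}{\frac{1}{25129} - 891} = \frac{1}{- \frac{22389938}{25129}} = - \frac{25129}{22389938}$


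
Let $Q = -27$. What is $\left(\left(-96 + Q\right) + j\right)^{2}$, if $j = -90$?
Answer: $45369$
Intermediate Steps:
$\left(\left(-96 + Q\right) + j\right)^{2} = \left(\left(-96 - 27\right) - 90\right)^{2} = \left(-123 - 90\right)^{2} = \left(-213\right)^{2} = 45369$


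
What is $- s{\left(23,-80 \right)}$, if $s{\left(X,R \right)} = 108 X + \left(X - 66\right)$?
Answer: $-2441$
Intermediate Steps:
$s{\left(X,R \right)} = -66 + 109 X$ ($s{\left(X,R \right)} = 108 X + \left(X - 66\right) = 108 X + \left(-66 + X\right) = -66 + 109 X$)
$- s{\left(23,-80 \right)} = - (-66 + 109 \cdot 23) = - (-66 + 2507) = \left(-1\right) 2441 = -2441$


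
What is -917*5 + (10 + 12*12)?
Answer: -4431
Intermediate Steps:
-917*5 + (10 + 12*12) = -4585 + (10 + 144) = -4585 + 154 = -4431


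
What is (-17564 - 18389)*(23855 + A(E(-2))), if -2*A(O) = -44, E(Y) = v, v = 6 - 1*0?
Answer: -858449781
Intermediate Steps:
v = 6 (v = 6 + 0 = 6)
E(Y) = 6
A(O) = 22 (A(O) = -½*(-44) = 22)
(-17564 - 18389)*(23855 + A(E(-2))) = (-17564 - 18389)*(23855 + 22) = -35953*23877 = -858449781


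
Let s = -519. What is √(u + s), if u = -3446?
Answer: I*√3965 ≈ 62.968*I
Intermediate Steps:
√(u + s) = √(-3446 - 519) = √(-3965) = I*√3965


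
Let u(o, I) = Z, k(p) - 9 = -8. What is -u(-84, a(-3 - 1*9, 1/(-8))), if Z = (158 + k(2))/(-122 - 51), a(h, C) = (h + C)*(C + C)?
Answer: 159/173 ≈ 0.91908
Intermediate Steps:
k(p) = 1 (k(p) = 9 - 8 = 1)
a(h, C) = 2*C*(C + h) (a(h, C) = (C + h)*(2*C) = 2*C*(C + h))
Z = -159/173 (Z = (158 + 1)/(-122 - 51) = 159/(-173) = 159*(-1/173) = -159/173 ≈ -0.91908)
u(o, I) = -159/173
-u(-84, a(-3 - 1*9, 1/(-8))) = -1*(-159/173) = 159/173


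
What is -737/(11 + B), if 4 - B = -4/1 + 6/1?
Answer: -737/13 ≈ -56.692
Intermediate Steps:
B = 2 (B = 4 - (-4/1 + 6/1) = 4 - (-4*1 + 6*1) = 4 - (-4 + 6) = 4 - 1*2 = 4 - 2 = 2)
-737/(11 + B) = -737/(11 + 2) = -737/13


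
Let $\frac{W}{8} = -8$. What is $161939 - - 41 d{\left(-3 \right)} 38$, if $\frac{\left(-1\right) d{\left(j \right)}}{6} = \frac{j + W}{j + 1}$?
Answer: $-151219$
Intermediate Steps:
$W = -64$ ($W = 8 \left(-8\right) = -64$)
$d{\left(j \right)} = - \frac{6 \left(-64 + j\right)}{1 + j}$ ($d{\left(j \right)} = - 6 \frac{j - 64}{j + 1} = - 6 \frac{-64 + j}{1 + j} = - \frac{6 \left(-64 + j\right)}{1 + j}$)
$161939 - - 41 d{\left(-3 \right)} 38 = 161939 - - 41 \frac{6 \left(64 - -3\right)}{1 - 3} \cdot 38 = 161939 - - 41 \frac{6 \left(64 + 3\right)}{-2} \cdot 38 = 161939 - - 41 \cdot 6 \left(- \frac{1}{2}\right) 67 \cdot 38 = 161939 - \left(-41\right) \left(-201\right) 38 = 161939 - 8241 \cdot 38 = 161939 - 313158 = -151219$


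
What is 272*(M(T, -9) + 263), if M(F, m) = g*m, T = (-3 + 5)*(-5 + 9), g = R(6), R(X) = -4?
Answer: 81328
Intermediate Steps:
g = -4
T = 8 (T = 2*4 = 8)
M(F, m) = -4*m
272*(M(T, -9) + 263) = 272*(-4*(-9) + 263) = 272*(36 + 263) = 272*299 = 81328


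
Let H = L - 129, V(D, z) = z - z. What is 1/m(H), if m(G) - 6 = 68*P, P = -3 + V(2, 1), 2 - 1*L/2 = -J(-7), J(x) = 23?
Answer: -1/198 ≈ -0.0050505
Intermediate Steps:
V(D, z) = 0
L = 50 (L = 4 - (-2)*23 = 4 - 2*(-23) = 4 + 46 = 50)
P = -3 (P = -3 + 0 = -3)
H = -79 (H = 50 - 129 = -79)
m(G) = -198 (m(G) = 6 + 68*(-3) = 6 - 204 = -198)
1/m(H) = 1/(-198) = -1/198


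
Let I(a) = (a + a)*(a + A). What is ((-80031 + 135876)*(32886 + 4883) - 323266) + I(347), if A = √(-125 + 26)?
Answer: 2109127357 + 2082*I*√11 ≈ 2.1091e+9 + 6905.2*I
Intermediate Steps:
A = 3*I*√11 (A = √(-99) = 3*I*√11 ≈ 9.9499*I)
I(a) = 2*a*(a + 3*I*√11) (I(a) = (a + a)*(a + 3*I*√11) = (2*a)*(a + 3*I*√11) = 2*a*(a + 3*I*√11))
((-80031 + 135876)*(32886 + 4883) - 323266) + I(347) = ((-80031 + 135876)*(32886 + 4883) - 323266) + 2*347*(347 + 3*I*√11) = (55845*37769 - 323266) + (240818 + 2082*I*√11) = (2109209805 - 323266) + (240818 + 2082*I*√11) = 2108886539 + (240818 + 2082*I*√11) = 2109127357 + 2082*I*√11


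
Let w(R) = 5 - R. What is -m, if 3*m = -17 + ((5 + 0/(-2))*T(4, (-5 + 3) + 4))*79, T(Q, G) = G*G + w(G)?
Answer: -916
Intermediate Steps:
T(Q, G) = 5 + G**2 - G (T(Q, G) = G*G + (5 - G) = G**2 + (5 - G) = 5 + G**2 - G)
m = 916 (m = (-17 + ((5 + 0/(-2))*(5 + ((-5 + 3) + 4)**2 - ((-5 + 3) + 4)))*79)/3 = (-17 + ((5 + 0*(-1/2))*(5 + (-2 + 4)**2 - (-2 + 4)))*79)/3 = (-17 + ((5 + 0)*(5 + 2**2 - 1*2))*79)/3 = (-17 + (5*(5 + 4 - 2))*79)/3 = (-17 + (5*7)*79)/3 = (-17 + 35*79)/3 = (-17 + 2765)/3 = (1/3)*2748 = 916)
-m = -1*916 = -916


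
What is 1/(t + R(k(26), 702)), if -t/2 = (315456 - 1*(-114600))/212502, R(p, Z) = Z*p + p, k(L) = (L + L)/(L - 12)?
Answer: 247919/646348462 ≈ 0.00038357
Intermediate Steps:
k(L) = 2*L/(-12 + L) (k(L) = (2*L)/(-12 + L) = 2*L/(-12 + L))
R(p, Z) = p + Z*p
t = -143352/35417 (t = -2*(315456 - 1*(-114600))/212502 = -2*(315456 + 114600)/212502 = -860112/212502 = -2*71676/35417 = -143352/35417 ≈ -4.0475)
1/(t + R(k(26), 702)) = 1/(-143352/35417 + (2*26/(-12 + 26))*(1 + 702)) = 1/(-143352/35417 + (2*26/14)*703) = 1/(-143352/35417 + (2*26*(1/14))*703) = 1/(-143352/35417 + (26/7)*703) = 1/(-143352/35417 + 18278/7) = 1/(646348462/247919) = 247919/646348462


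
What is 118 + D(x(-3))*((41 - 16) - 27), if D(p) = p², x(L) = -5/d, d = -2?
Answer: 211/2 ≈ 105.50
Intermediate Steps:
x(L) = 5/2 (x(L) = -5/(-2) = -5*(-½) = 5/2)
118 + D(x(-3))*((41 - 16) - 27) = 118 + (5/2)²*((41 - 16) - 27) = 118 + 25*(25 - 27)/4 = 118 + (25/4)*(-2) = 118 - 25/2 = 211/2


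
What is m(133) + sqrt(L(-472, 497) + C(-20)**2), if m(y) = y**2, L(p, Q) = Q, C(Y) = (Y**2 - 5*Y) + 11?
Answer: 17689 + sqrt(261618) ≈ 18201.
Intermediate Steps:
C(Y) = 11 + Y**2 - 5*Y
m(133) + sqrt(L(-472, 497) + C(-20)**2) = 133**2 + sqrt(497 + (11 + (-20)**2 - 5*(-20))**2) = 17689 + sqrt(497 + (11 + 400 + 100)**2) = 17689 + sqrt(497 + 511**2) = 17689 + sqrt(497 + 261121) = 17689 + sqrt(261618)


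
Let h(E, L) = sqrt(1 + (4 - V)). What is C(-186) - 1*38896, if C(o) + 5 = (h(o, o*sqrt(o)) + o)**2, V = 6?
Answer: -38901 + (186 - I)**2 ≈ -4306.0 - 372.0*I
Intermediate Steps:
h(E, L) = I (h(E, L) = sqrt(1 + (4 - 1*6)) = sqrt(1 + (4 - 6)) = sqrt(1 - 2) = sqrt(-1) = I)
C(o) = -5 + (I + o)**2
C(-186) - 1*38896 = (-5 + (I - 186)**2) - 1*38896 = (-5 + (-186 + I)**2) - 38896 = -38901 + (-186 + I)**2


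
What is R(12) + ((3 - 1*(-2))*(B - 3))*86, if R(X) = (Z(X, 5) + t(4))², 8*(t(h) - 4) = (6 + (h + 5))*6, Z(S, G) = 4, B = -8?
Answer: -69751/16 ≈ -4359.4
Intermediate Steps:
t(h) = 49/4 + 3*h/4 (t(h) = 4 + ((6 + (h + 5))*6)/8 = 4 + ((6 + (5 + h))*6)/8 = 4 + ((11 + h)*6)/8 = 4 + (66 + 6*h)/8 = 4 + (33/4 + 3*h/4) = 49/4 + 3*h/4)
R(X) = 5929/16 (R(X) = (4 + (49/4 + (¾)*4))² = (4 + (49/4 + 3))² = (4 + 61/4)² = (77/4)² = 5929/16)
R(12) + ((3 - 1*(-2))*(B - 3))*86 = 5929/16 + ((3 - 1*(-2))*(-8 - 3))*86 = 5929/16 + ((3 + 2)*(-11))*86 = 5929/16 + (5*(-11))*86 = 5929/16 - 55*86 = 5929/16 - 4730 = -69751/16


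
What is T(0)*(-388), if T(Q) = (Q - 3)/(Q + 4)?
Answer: 291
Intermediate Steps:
T(Q) = (-3 + Q)/(4 + Q)
T(0)*(-388) = ((-3 + 0)/(4 + 0))*(-388) = (-3/4)*(-388) = ((¼)*(-3))*(-388) = -¾*(-388) = 291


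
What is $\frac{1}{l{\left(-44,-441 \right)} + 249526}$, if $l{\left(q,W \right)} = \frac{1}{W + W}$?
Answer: $\frac{882}{220081931} \approx 4.0076 \cdot 10^{-6}$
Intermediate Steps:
$l{\left(q,W \right)} = \frac{1}{2 W}$
$\frac{1}{l{\left(-44,-441 \right)} + 249526} = \frac{1}{\frac{1}{2 \left(-441\right)} + 249526} = \frac{1}{\frac{1}{2} \left(- \frac{1}{441}\right) + 249526} = \frac{1}{- \frac{1}{882} + 249526} = \frac{1}{\frac{220081931}{882}} = \frac{882}{220081931}$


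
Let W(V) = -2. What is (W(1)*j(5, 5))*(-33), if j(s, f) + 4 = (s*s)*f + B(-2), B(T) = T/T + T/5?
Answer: 40128/5 ≈ 8025.6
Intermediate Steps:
B(T) = 1 + T/5 (B(T) = 1 + T*(⅕) = 1 + T/5)
j(s, f) = -17/5 + f*s² (j(s, f) = -4 + ((s*s)*f + (1 + (⅕)*(-2))) = -4 + (s²*f + (1 - ⅖)) = -4 + (f*s² + ⅗) = -4 + (⅗ + f*s²) = -17/5 + f*s²)
(W(1)*j(5, 5))*(-33) = -2*(-17/5 + 5*5²)*(-33) = -2*(-17/5 + 5*25)*(-33) = -2*(-17/5 + 125)*(-33) = -2*608/5*(-33) = -1216/5*(-33) = 40128/5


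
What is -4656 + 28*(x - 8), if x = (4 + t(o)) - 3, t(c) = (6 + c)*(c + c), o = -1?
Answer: -5132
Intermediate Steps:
t(c) = 2*c*(6 + c) (t(c) = (6 + c)*(2*c) = 2*c*(6 + c))
x = -9 (x = (4 + 2*(-1)*(6 - 1)) - 3 = (4 + 2*(-1)*5) - 3 = (4 - 10) - 3 = -6 - 3 = -9)
-4656 + 28*(x - 8) = -4656 + 28*(-9 - 8) = -4656 + 28*(-17) = -4656 - 476 = -5132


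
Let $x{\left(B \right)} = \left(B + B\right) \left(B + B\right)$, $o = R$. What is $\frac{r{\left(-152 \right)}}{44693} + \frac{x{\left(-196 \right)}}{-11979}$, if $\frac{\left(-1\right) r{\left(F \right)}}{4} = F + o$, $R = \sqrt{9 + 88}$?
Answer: $- \frac{623674720}{48670677} - \frac{4 \sqrt{97}}{44693} \approx -12.815$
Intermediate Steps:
$R = \sqrt{97} \approx 9.8489$
$o = \sqrt{97} \approx 9.8489$
$x{\left(B \right)} = 4 B^{2}$ ($x{\left(B \right)} = 2 B 2 B = 4 B^{2}$)
$r{\left(F \right)} = - 4 F - 4 \sqrt{97}$ ($r{\left(F \right)} = - 4 \left(F + \sqrt{97}\right) = - 4 F - 4 \sqrt{97}$)
$\frac{r{\left(-152 \right)}}{44693} + \frac{x{\left(-196 \right)}}{-11979} = \frac{\left(-4\right) \left(-152\right) - 4 \sqrt{97}}{44693} + \frac{4 \left(-196\right)^{2}}{-11979} = \left(608 - 4 \sqrt{97}\right) \frac{1}{44693} + 4 \cdot 38416 \left(- \frac{1}{11979}\right) = \left(\frac{608}{44693} - \frac{4 \sqrt{97}}{44693}\right) + 153664 \left(- \frac{1}{11979}\right) = \left(\frac{608}{44693} - \frac{4 \sqrt{97}}{44693}\right) - \frac{153664}{11979} = - \frac{623674720}{48670677} - \frac{4 \sqrt{97}}{44693}$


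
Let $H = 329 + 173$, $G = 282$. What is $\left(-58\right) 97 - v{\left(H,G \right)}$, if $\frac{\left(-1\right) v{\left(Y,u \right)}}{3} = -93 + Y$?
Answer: $-4399$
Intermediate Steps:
$H = 502$
$v{\left(Y,u \right)} = 279 - 3 Y$ ($v{\left(Y,u \right)} = - 3 \left(-93 + Y\right) = 279 - 3 Y$)
$\left(-58\right) 97 - v{\left(H,G \right)} = \left(-58\right) 97 - \left(279 - 1506\right) = -5626 - \left(279 - 1506\right) = -5626 - -1227 = -5626 + 1227 = -4399$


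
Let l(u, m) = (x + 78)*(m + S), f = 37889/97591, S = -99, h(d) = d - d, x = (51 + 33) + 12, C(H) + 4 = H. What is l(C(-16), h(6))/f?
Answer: -1681102566/37889 ≈ -44369.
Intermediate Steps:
C(H) = -4 + H
x = 96 (x = 84 + 12 = 96)
h(d) = 0
f = 37889/97591 (f = 37889*(1/97591) = 37889/97591 ≈ 0.38824)
l(u, m) = -17226 + 174*m (l(u, m) = (96 + 78)*(m - 99) = 174*(-99 + m) = -17226 + 174*m)
l(C(-16), h(6))/f = (-17226 + 174*0)/(37889/97591) = (-17226 + 0)*(97591/37889) = -17226*97591/37889 = -1681102566/37889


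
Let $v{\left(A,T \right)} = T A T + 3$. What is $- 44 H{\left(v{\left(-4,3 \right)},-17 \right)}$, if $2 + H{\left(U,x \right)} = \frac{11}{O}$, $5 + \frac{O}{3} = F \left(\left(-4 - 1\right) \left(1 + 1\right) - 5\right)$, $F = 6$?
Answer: $\frac{25564}{285} \approx 89.698$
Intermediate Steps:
$v{\left(A,T \right)} = 3 + A T^{2}$ ($v{\left(A,T \right)} = A T T + 3 = A T^{2} + 3 = 3 + A T^{2}$)
$O = -285$ ($O = -15 + 3 \cdot 6 \left(\left(-4 - 1\right) \left(1 + 1\right) - 5\right) = -15 + 3 \cdot 6 \left(\left(-5\right) 2 - 5\right) = -15 + 3 \cdot 6 \left(-10 - 5\right) = -15 + 3 \cdot 6 \left(-15\right) = -15 + 3 \left(-90\right) = -15 - 270 = -285$)
$H{\left(U,x \right)} = - \frac{581}{285}$ ($H{\left(U,x \right)} = -2 + \frac{11}{-285} = -2 + 11 \left(- \frac{1}{285}\right) = -2 - \frac{11}{285} = - \frac{581}{285}$)
$- 44 H{\left(v{\left(-4,3 \right)},-17 \right)} = \left(-44\right) \left(- \frac{581}{285}\right) = \frac{25564}{285}$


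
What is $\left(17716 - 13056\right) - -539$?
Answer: $5199$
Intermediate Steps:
$\left(17716 - 13056\right) - -539 = 4660 + 539 = 5199$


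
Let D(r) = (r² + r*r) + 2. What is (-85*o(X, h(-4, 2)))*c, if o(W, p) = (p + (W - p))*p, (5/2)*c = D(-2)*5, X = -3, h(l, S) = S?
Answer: 10200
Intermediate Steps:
D(r) = 2 + 2*r² (D(r) = (r² + r²) + 2 = 2*r² + 2 = 2 + 2*r²)
c = 20 (c = 2*((2 + 2*(-2)²)*5)/5 = 2*((2 + 2*4)*5)/5 = 2*((2 + 8)*5)/5 = 2*(10*5)/5 = (⅖)*50 = 20)
o(W, p) = W*p
(-85*o(X, h(-4, 2)))*c = -(-255)*2*20 = -85*(-6)*20 = 510*20 = 10200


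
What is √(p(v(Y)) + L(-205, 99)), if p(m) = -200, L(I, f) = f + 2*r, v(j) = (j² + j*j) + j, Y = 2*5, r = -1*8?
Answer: 3*I*√13 ≈ 10.817*I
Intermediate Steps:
r = -8
Y = 10
v(j) = j + 2*j² (v(j) = (j² + j²) + j = 2*j² + j = j + 2*j²)
L(I, f) = -16 + f (L(I, f) = f + 2*(-8) = f - 16 = -16 + f)
√(p(v(Y)) + L(-205, 99)) = √(-200 + (-16 + 99)) = √(-200 + 83) = √(-117) = 3*I*√13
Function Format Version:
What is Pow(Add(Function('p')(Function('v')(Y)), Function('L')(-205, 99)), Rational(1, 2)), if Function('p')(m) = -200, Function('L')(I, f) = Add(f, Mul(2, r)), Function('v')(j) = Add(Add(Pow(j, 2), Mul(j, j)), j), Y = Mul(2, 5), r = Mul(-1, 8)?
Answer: Mul(3, I, Pow(13, Rational(1, 2))) ≈ Mul(10.817, I)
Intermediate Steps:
r = -8
Y = 10
Function('v')(j) = Add(j, Mul(2, Pow(j, 2))) (Function('v')(j) = Add(Add(Pow(j, 2), Pow(j, 2)), j) = Add(Mul(2, Pow(j, 2)), j) = Add(j, Mul(2, Pow(j, 2))))
Function('L')(I, f) = Add(-16, f) (Function('L')(I, f) = Add(f, Mul(2, -8)) = Add(f, -16) = Add(-16, f))
Pow(Add(Function('p')(Function('v')(Y)), Function('L')(-205, 99)), Rational(1, 2)) = Pow(Add(-200, Add(-16, 99)), Rational(1, 2)) = Pow(Add(-200, 83), Rational(1, 2)) = Pow(-117, Rational(1, 2)) = Mul(3, I, Pow(13, Rational(1, 2)))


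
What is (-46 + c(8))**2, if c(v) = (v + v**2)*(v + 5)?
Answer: 792100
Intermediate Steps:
c(v) = (5 + v)*(v + v**2) (c(v) = (v + v**2)*(5 + v) = (5 + v)*(v + v**2))
(-46 + c(8))**2 = (-46 + 8*(5 + 8**2 + 6*8))**2 = (-46 + 8*(5 + 64 + 48))**2 = (-46 + 8*117)**2 = (-46 + 936)**2 = 890**2 = 792100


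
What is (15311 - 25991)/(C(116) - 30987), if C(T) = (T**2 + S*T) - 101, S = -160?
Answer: 445/1508 ≈ 0.29509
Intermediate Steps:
C(T) = -101 + T**2 - 160*T (C(T) = (T**2 - 160*T) - 101 = -101 + T**2 - 160*T)
(15311 - 25991)/(C(116) - 30987) = (15311 - 25991)/((-101 + 116**2 - 160*116) - 30987) = -10680/((-101 + 13456 - 18560) - 30987) = -10680/(-5205 - 30987) = -10680/(-36192) = -10680*(-1/36192) = 445/1508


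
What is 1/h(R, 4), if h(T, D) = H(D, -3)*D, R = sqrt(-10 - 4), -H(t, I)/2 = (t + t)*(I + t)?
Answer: -1/64 ≈ -0.015625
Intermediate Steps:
H(t, I) = -4*t*(I + t) (H(t, I) = -2*(t + t)*(I + t) = -2*2*t*(I + t) = -4*t*(I + t))
R = I*sqrt(14) (R = sqrt(-14) = I*sqrt(14) ≈ 3.7417*I)
h(T, D) = -4*D**2*(-3 + D) (h(T, D) = (-4*D*(-3 + D))*D = -4*D**2*(-3 + D))
1/h(R, 4) = 1/(4*4**2*(3 - 1*4)) = 1/(4*16*(3 - 4)) = 1/(4*16*(-1)) = 1/(-64) = -1/64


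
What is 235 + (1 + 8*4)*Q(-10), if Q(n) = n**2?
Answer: 3535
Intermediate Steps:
235 + (1 + 8*4)*Q(-10) = 235 + (1 + 8*4)*(-10)**2 = 235 + (1 + 32)*100 = 235 + 33*100 = 235 + 3300 = 3535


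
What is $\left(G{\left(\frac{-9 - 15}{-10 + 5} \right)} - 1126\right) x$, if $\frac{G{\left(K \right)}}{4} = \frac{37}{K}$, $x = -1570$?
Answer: $\frac{5158235}{3} \approx 1.7194 \cdot 10^{6}$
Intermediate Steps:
$G{\left(K \right)} = \frac{148}{K}$ ($G{\left(K \right)} = 4 \frac{37}{K} = \frac{148}{K}$)
$\left(G{\left(\frac{-9 - 15}{-10 + 5} \right)} - 1126\right) x = \left(\frac{148}{\left(-9 - 15\right) \frac{1}{-10 + 5}} - 1126\right) \left(-1570\right) = \left(\frac{148}{\left(-24\right) \frac{1}{-5}} - 1126\right) \left(-1570\right) = \left(\frac{148}{\left(-24\right) \left(- \frac{1}{5}\right)} - 1126\right) \left(-1570\right) = \left(\frac{148}{\frac{24}{5}} - 1126\right) \left(-1570\right) = \left(148 \cdot \frac{5}{24} - 1126\right) \left(-1570\right) = \left(\frac{185}{6} - 1126\right) \left(-1570\right) = \left(- \frac{6571}{6}\right) \left(-1570\right) = \frac{5158235}{3}$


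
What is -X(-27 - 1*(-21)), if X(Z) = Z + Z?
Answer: 12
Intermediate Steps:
X(Z) = 2*Z
-X(-27 - 1*(-21)) = -2*(-27 - 1*(-21)) = -2*(-27 + 21) = -2*(-6) = -1*(-12) = 12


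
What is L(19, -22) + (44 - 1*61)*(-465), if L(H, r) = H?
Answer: 7924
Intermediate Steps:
L(19, -22) + (44 - 1*61)*(-465) = 19 + (44 - 1*61)*(-465) = 19 + (44 - 61)*(-465) = 19 - 17*(-465) = 19 + 7905 = 7924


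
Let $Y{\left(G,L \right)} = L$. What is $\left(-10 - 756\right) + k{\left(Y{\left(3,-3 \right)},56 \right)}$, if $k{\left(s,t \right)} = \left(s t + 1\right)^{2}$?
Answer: $27123$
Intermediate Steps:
$k{\left(s,t \right)} = \left(1 + s t\right)^{2}$
$\left(-10 - 756\right) + k{\left(Y{\left(3,-3 \right)},56 \right)} = \left(-10 - 756\right) + \left(1 - 168\right)^{2} = -766 + \left(-167\right)^{2} = -766 + 27889 = 27123$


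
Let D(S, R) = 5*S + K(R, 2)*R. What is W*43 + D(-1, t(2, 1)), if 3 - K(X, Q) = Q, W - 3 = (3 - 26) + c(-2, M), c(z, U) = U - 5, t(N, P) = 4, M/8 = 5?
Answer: 644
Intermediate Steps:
M = 40 (M = 8*5 = 40)
c(z, U) = -5 + U
W = 15 (W = 3 + ((3 - 26) + (-5 + 40)) = 3 + (-23 + 35) = 3 + 12 = 15)
K(X, Q) = 3 - Q
D(S, R) = R + 5*S (D(S, R) = 5*S + (3 - 1*2)*R = 5*S + (3 - 2)*R = 5*S + 1*R = 5*S + R = R + 5*S)
W*43 + D(-1, t(2, 1)) = 15*43 + (4 + 5*(-1)) = 645 + (4 - 5) = 645 - 1 = 644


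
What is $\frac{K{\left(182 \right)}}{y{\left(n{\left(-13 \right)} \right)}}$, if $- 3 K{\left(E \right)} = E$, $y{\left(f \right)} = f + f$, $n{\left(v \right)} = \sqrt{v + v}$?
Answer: $\frac{7 i \sqrt{26}}{6} \approx 5.9489 i$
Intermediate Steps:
$n{\left(v \right)} = \sqrt{2} \sqrt{v}$ ($n{\left(v \right)} = \sqrt{2 v} = \sqrt{2} \sqrt{v}$)
$y{\left(f \right)} = 2 f$
$K{\left(E \right)} = - \frac{E}{3}$
$\frac{K{\left(182 \right)}}{y{\left(n{\left(-13 \right)} \right)}} = \frac{\left(- \frac{1}{3}\right) 182}{2 \sqrt{2} \sqrt{-13}} = - \frac{182}{3 \cdot 2 \sqrt{2} i \sqrt{13}} = - \frac{182}{3 \cdot 2 i \sqrt{26}} = - \frac{182 \left(- \frac{i \sqrt{26}}{52}\right)}{3} = \frac{7 i \sqrt{26}}{6}$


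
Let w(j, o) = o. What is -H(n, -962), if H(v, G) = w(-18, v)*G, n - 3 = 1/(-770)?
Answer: 1110629/385 ≈ 2884.8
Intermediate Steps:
n = 2309/770 (n = 3 + 1/(-770) = 3 - 1/770 = 2309/770 ≈ 2.9987)
H(v, G) = G*v (H(v, G) = v*G = G*v)
-H(n, -962) = -(-962)*2309/770 = -1*(-1110629/385) = 1110629/385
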